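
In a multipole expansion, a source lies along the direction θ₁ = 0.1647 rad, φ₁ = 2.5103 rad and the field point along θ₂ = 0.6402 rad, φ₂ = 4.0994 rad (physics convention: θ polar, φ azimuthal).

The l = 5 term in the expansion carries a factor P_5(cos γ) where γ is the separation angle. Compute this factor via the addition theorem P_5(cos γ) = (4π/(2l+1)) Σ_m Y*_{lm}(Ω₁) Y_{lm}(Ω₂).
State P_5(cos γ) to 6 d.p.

Summing Y*_{l m}(θ₁,φ₁)·Y_{l m}(θ₂,φ₂) over m ∈ [−5, 5]; prefactor 4π/(2·5+1) = 1.142397:
  m=-5: +0.000055-0.000001i × -0.002703-0.035199i = -0.000000-0.000002i  (running Σ = -0.000000-0.000002i)
  m=-4: -0.000854-0.000605i × -0.115627+0.095360i = +0.000156-0.000011i  (running Σ = +0.000156-0.000013i)
  m=-3: +0.003756+0.011217i × +0.340484+0.093561i = +0.000229+0.004171i  (running Σ = +0.000385+0.004157i)
  m=-2: +0.026167-0.082195i × -0.152383-0.424268i = -0.038860+0.001423i  (running Σ = -0.038474+0.005580i)
  m=-1: -0.307866+0.225080i × -0.075133+0.106817i = -0.000912-0.049796i  (running Σ = -0.039386-0.044216i)
  m=0: +0.754522-0.000000i × -0.371497+0.000000i = -0.280302+0.000000i  (running Σ = -0.319688-0.044216i)
  m=1: +0.307866+0.225080i × +0.075133+0.106817i = -0.000912+0.049796i  (running Σ = -0.320600+0.005580i)
  m=2: +0.026167+0.082195i × -0.152383+0.424268i = -0.038860-0.001423i  (running Σ = -0.359460+0.004157i)
  m=3: -0.003756+0.011217i × -0.340484+0.093561i = +0.000229-0.004171i  (running Σ = -0.359231-0.000013i)
  m=4: -0.000854+0.000605i × -0.115627-0.095360i = +0.000156+0.000011i  (running Σ = -0.359074-0.000002i)
  m=5: -0.000055-0.000001i × +0.002703-0.035199i = -0.000000+0.000002i  (running Σ = -0.359075+0.000000i)
Accumulated sum -0.359075+0.000000i; after 4π/(2l+1) scaling, -0.410206+0.000000i ⇒ P_5 = -0.410206

-0.410206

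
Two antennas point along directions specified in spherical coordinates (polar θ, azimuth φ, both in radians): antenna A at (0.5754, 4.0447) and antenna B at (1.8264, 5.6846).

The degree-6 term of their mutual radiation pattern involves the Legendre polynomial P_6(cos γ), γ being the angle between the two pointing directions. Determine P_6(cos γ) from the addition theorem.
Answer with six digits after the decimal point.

0.021012

Expand P_6 via completeness: Σ_{m} conj(Y_{6,m}) at Ω₁ times Y_{6,m} at Ω₂ —
  [-6]  conj(Y_{6,-6})(Ω₁) = +0.008141-0.009543i ; Y_{6,-6}(Ω₂) = -0.356807-0.172322i ; Δ = -0.004549+0.002002i
  [-5]  conj(Y_{6,-5})(Ω₁) = +0.013103+0.065700i ; Y_{6,-5}(Ω₂) = +0.354734-0.053129i ; Δ = +0.008139+0.022610i
  [-4]  conj(Y_{6,-4})(Ω₁) = -0.187994-0.095692i ; Y_{6,-4}(Ω₂) = +0.068077-0.063071i ; Δ = -0.018833+0.005343i
  [-3]  conj(Y_{6,-3})(Ω₁) = +0.379238-0.174970i ; Y_{6,-3}(Ω₂) = -0.076420+0.333954i ; Δ = +0.029451+0.140019i
  [-2]  conj(Y_{6,-2})(Ω₁) = -0.105278+0.438902i ; Y_{6,-2}(Ω₂) = -0.001755-0.004476i ; Δ = +0.002149-0.000299i
  [-1]  conj(Y_{6,-1})(Ω₁) = -0.027173-0.034462i ; Y_{6,-1}(Ω₂) = -0.267841-0.182684i ; Δ = +0.000982+0.014194i
  [+0]  conj(Y_{6,0})(Ω₁) = -0.419594-0.000000i ; Y_{6,0}(Ω₂) = +0.030837+0.000000i ; Δ = -0.012939-0.000000i
  [+1]  conj(Y_{6,1})(Ω₁) = +0.027173-0.034462i ; Y_{6,1}(Ω₂) = +0.267841-0.182684i ; Δ = +0.000982-0.014194i
  [+2]  conj(Y_{6,2})(Ω₁) = -0.105278-0.438902i ; Y_{6,2}(Ω₂) = -0.001755+0.004476i ; Δ = +0.002149+0.000299i
  [+3]  conj(Y_{6,3})(Ω₁) = -0.379238-0.174970i ; Y_{6,3}(Ω₂) = +0.076420+0.333954i ; Δ = +0.029451-0.140019i
  [+4]  conj(Y_{6,4})(Ω₁) = -0.187994+0.095692i ; Y_{6,4}(Ω₂) = +0.068077+0.063071i ; Δ = -0.018833-0.005343i
  [+5]  conj(Y_{6,5})(Ω₁) = -0.013103+0.065700i ; Y_{6,5}(Ω₂) = -0.354734-0.053129i ; Δ = +0.008139-0.022610i
  [+6]  conj(Y_{6,6})(Ω₁) = +0.008141+0.009543i ; Y_{6,6}(Ω₂) = -0.356807+0.172322i ; Δ = -0.004549-0.002002i
Total Σ_m = +0.021737-0.000000i. Multiply by 0.966644: +0.021012-0.000000i. P_6(cos γ) = 0.021012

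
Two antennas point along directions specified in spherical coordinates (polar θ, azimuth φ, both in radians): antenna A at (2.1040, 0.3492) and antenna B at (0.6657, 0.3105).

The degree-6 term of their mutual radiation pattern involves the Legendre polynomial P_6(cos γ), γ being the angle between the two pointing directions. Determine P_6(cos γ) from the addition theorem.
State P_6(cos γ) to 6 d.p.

-0.204505

Addition theorem: P_6(cos γ) = (4π/13) Σ_m Y*_{lm}(Ω₁) Y_{lm}(Ω₂), m = −6…6:
  term(m=-6) = 0.00514 + 0.00122j   from Y*(Ω₁)=-0.09867 + 0.17058j, Y(Ω₂)=-0.00772 - 0.02567j
  term(m=-5) = -0.04676 - 0.00916j   from Y*(Ω₁)=0.07023 - 0.39674j, Y(Ω₂)=0.00216 - 0.11825j
  term(m=-4) = 0.10761 + 0.01679j   from Y*(Ω₁)=0.06258 + 0.35601j, Y(Ω₂)=0.09729 - 0.28516j
  term(m=-3) = 0.01524 + 0.00178j   from Y*(Ω₁)=0.01669 + 0.02894j, Y(Ω₂)=0.27393 - 0.36845j
  term(m=-2) = -0.10795 - 0.00837j   from Y*(Ω₁)=-0.26782 - 0.22485j, Y(Ω₂)=0.25181 - 0.18015j
  term(m=-1) = -0.01839 - 0.00071j   from Y*(Ω₁)=0.09288 + 0.03382j, Y(Ω₂)=-0.17730 + 0.05689j
  term(m=+0) = -0.12133 + 0.00000j   from Y*(Ω₁)=0.32327 + 0.00000j, Y(Ω₂)=-0.37533 + 0.00000j
  term(m=+1) = -0.01839 + 0.00071j   from Y*(Ω₁)=-0.09288 + 0.03382j, Y(Ω₂)=0.17730 + 0.05689j
  term(m=+2) = -0.10795 + 0.00837j   from Y*(Ω₁)=-0.26782 + 0.22485j, Y(Ω₂)=0.25181 + 0.18015j
  term(m=+3) = 0.01524 - 0.00178j   from Y*(Ω₁)=-0.01669 + 0.02894j, Y(Ω₂)=-0.27393 - 0.36845j
  term(m=+4) = 0.10761 - 0.01679j   from Y*(Ω₁)=0.06258 - 0.35601j, Y(Ω₂)=0.09729 + 0.28516j
  term(m=+5) = -0.04676 + 0.00916j   from Y*(Ω₁)=-0.07023 - 0.39674j, Y(Ω₂)=-0.00216 - 0.11825j
  term(m=+6) = 0.00514 - 0.00122j   from Y*(Ω₁)=-0.09867 - 0.17058j, Y(Ω₂)=-0.00772 + 0.02567j
Accumulated sum -0.21156 - 0.00000j; after 4π/(2l+1) scaling, -0.20451 - 0.00000j ⇒ P_6 = -0.204505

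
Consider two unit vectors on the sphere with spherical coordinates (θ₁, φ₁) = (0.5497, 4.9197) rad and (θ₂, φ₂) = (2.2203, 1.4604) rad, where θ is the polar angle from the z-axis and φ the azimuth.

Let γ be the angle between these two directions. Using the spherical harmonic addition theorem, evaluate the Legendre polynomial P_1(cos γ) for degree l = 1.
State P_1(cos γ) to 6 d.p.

-0.910928

Addition theorem: P_1(cos γ) = (4π/3) Σ_m Y*_{lm}(Ω₁) Y_{lm}(Ω₂), m = −1…1:
  m=-1: Y*=0.03715 - 0.17663j  Y=0.03031 - 0.27347j  product -0.04718 - 0.01551j
  m=+0: Y*=0.41662 + 0.00000j  Y=-0.29550 + 0.00000j  product -0.12311 + 0.00000j
  m=+1: Y*=-0.03715 - 0.17663j  Y=-0.03031 - 0.27347j  product -0.04718 + 0.01551j
Total Σ_m = -0.21747 + 0.00000j. Multiply by 4.188790: -0.91093 + 0.00000j. P_1(cos γ) = -0.910928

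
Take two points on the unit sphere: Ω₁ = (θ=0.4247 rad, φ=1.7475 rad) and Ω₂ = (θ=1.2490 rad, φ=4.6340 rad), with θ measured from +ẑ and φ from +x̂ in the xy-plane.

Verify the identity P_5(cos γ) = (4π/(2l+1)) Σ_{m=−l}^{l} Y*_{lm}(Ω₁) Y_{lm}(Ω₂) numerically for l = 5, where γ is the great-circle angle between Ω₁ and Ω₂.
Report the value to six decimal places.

Summing Y*_{l m}(θ₁,φ₁)·Y_{l m}(θ₂,φ₂) over m ∈ [−5, 5]; prefactor 4π/(2·5+1) = 1.142397:
  m=-5: -0.00426 + 0.00350j × -0.13623 + 0.32958j = -0.00057 - 0.00188j  (running Σ = -0.00057 - 0.00188j)
  m=-4: 0.02931 + 0.02504j × 0.35764 + 0.11597j = 0.00758 + 0.01235j  (running Σ = 0.00701 + 0.01047j)
  m=-3: 0.07920 - 0.13514j × -0.00686 + 0.02865j = 0.00333 + 0.00320j  (running Σ = 0.01034 + 0.01367j)
  m=-2: -0.36667 - 0.13526j × 0.33349 + 0.05272j = -0.11515 - 0.06444j  (running Σ = -0.10481 - 0.05077j)
  m=-1: -0.08935 + 0.50036j × 0.00453 - 0.05763j = 0.02843 + 0.00741j  (running Σ = -0.07638 - 0.04335j)
  m=0: 0.03284 + 0.00000j × 0.31915 + 0.00000j = 0.01048 + 0.00000j  (running Σ = -0.06590 - 0.04335j)
  m=1: 0.08935 + 0.50036j × -0.00453 - 0.05763j = 0.02843 - 0.00741j  (running Σ = -0.03747 - 0.05077j)
  m=2: -0.36667 + 0.13526j × 0.33349 - 0.05272j = -0.11515 + 0.06444j  (running Σ = -0.15262 + 0.01367j)
  m=3: -0.07920 - 0.13514j × 0.00686 + 0.02865j = 0.00333 - 0.00320j  (running Σ = -0.14929 + 0.01047j)
  m=4: 0.02931 - 0.02504j × 0.35764 - 0.11597j = 0.00758 - 0.01235j  (running Σ = -0.14171 - 0.00188j)
  m=5: 0.00426 + 0.00350j × 0.13623 + 0.32958j = -0.00057 + 0.00188j  (running Σ = -0.14228 - 0.00000j)
Accumulated sum -0.14228 - 0.00000j; after 4π/(2l+1) scaling, -0.16254 - 0.00000j ⇒ P_5 = -0.162539

-0.162539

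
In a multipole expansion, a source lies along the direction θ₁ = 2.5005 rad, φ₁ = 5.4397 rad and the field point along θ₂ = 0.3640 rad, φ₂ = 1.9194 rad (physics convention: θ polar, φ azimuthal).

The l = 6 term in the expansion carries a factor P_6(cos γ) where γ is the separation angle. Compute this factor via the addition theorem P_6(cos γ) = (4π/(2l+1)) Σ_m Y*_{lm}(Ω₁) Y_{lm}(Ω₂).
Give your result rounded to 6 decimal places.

Addition theorem: P_6(cos γ) = (4π/13) Σ_m Y*_{lm}(Ω₁) Y_{lm}(Ω₂), m = −6…6:
  m=-6: +0.007550+0.020778i × +0.000489+0.000853i = -0.000014+0.000017i  (running Σ = -0.000014+0.000017i)
  m=-5: +0.048747-0.090308i × -0.008812+0.001533i = -0.000291+0.000870i  (running Σ = -0.000305+0.000887i)
  m=-4: -0.269429+0.063753i × +0.008655-0.048560i = +0.000764+0.013635i  (running Σ = +0.000459+0.014522i)
  m=-3: +0.371843+0.260518i × +0.157009+0.090939i = +0.034691+0.074719i  (running Σ = +0.035150+0.089241i)
  m=-2: -0.041226-0.353268i × -0.330598+0.276885i = +0.111444+0.105375i  (running Σ = +0.146594+0.194616i)
  m=-1: +0.085961-0.096576i × -0.185738-0.511045i = -0.065321-0.025992i  (running Σ = +0.081273+0.168624i)
  m=0: -0.400562-0.000000i × +0.019622+0.000000i = -0.007860-0.000000i  (running Σ = +0.073413+0.168624i)
  m=1: -0.085961-0.096576i × +0.185738-0.511045i = -0.065321+0.025992i  (running Σ = +0.008093+0.194616i)
  m=2: -0.041226+0.353268i × -0.330598-0.276885i = +0.111444-0.105375i  (running Σ = +0.119537+0.089241i)
  m=3: -0.371843+0.260518i × -0.157009+0.090939i = +0.034691-0.074719i  (running Σ = +0.154228+0.014522i)
  m=4: -0.269429-0.063753i × +0.008655+0.048560i = +0.000764-0.013635i  (running Σ = +0.154992+0.000887i)
  m=5: -0.048747-0.090308i × +0.008812+0.001533i = -0.000291-0.000870i  (running Σ = +0.154701+0.000017i)
  m=6: +0.007550-0.020778i × +0.000489-0.000853i = -0.000014-0.000017i  (running Σ = +0.154687-0.000000i)
Σ over m = +0.154687-0.000000i; ×(4π/13) → +0.149527-0.000000i. Real part: 0.149527

0.149527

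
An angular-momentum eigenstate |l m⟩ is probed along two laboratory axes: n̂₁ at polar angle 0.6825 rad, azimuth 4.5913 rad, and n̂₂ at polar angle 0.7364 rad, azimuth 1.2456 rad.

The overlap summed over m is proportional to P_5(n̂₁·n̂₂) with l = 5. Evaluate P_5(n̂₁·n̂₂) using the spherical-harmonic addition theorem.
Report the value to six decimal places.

0.265116

Addition theorem: P_5(cos γ) = (4π/11) Σ_m Y*_{lm}(Ω₁) Y_{lm}(Ω₂), m = −5…5:
  m=-5: Y*=(-0.026369, -0.038096)  Y=(0.063331, 0.003498)  product (-0.001537, -0.002505)
  m=-4: Y*=(0.159522, -0.083934)  Y=(0.059019, 0.213244)  product (0.027313, 0.029063)
  m=-3: Y*=(0.136319, 0.358605)  Y=(-0.341948, 0.231541)  product (-0.129646, -0.091061)
  m=-2: Y*=(-0.409655, 0.101196)  Y=(-0.291535, -0.221807)  product (0.141875, 0.061362)
  m=-1: Y*=(-0.004501, -0.036987)  Y=(-0.024556, 0.072831)  product (0.002804, 0.000580)
  m=+0: Y*=(-0.390922, -0.000000)  Y=(-0.384859, 0.000000)  product (0.150450, 0.000000)
  m=+1: Y*=(0.004501, -0.036987)  Y=(0.024556, 0.072831)  product (0.002804, -0.000580)
  m=+2: Y*=(-0.409655, -0.101196)  Y=(-0.291535, 0.221807)  product (0.141875, -0.061362)
  m=+3: Y*=(-0.136319, 0.358605)  Y=(0.341948, 0.231541)  product (-0.129646, 0.091061)
  m=+4: Y*=(0.159522, 0.083934)  Y=(0.059019, -0.213244)  product (0.027313, -0.029063)
  m=+5: Y*=(0.026369, -0.038096)  Y=(-0.063331, 0.003498)  product (-0.001537, 0.002505)
Σ over m = (0.232070, -0.000000); ×(4π/11) → (0.265116, -0.000000). Real part: 0.265116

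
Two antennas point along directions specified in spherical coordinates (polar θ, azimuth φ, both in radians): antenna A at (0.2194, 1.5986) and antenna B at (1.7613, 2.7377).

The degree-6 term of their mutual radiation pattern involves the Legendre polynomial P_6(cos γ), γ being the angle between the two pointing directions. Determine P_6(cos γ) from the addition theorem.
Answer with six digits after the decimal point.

-0.254397

Addition theorem: P_6(cos γ) = (4π/13) Σ_m Y*_{lm}(Ω₁) Y_{lm}(Ω₂), m = −6…6:
  [-6]  conj(Y_{6,-6})(Ω₁) = -0.00005 - 0.00001j ; Y_{6,-6}(Ω₂) = -0.32601 + 0.28491j ; Δ = 0.00002 - 0.00001j
  [-5]  conj(Y_{6,-5})(Ω₁) = -0.00011 + 0.00079j ; Y_{6,-5}(Ω₂) = -0.12546 + 0.26060j ; Δ = -0.00019 - 0.00013j
  [-4]  conj(Y_{6,-4})(Ω₁) = 0.00754 + 0.00084j ; Y_{6,-4}(Ω₂) = 0.00899 - 0.20065j ; Δ = 0.00024 - 0.00151j
  [-3]  conj(Y_{6,-3})(Ω₁) = 0.00408 - 0.04885j ; Y_{6,-3}(Ω₂) = -0.10693 - 0.28484j ; Δ = -0.01435 + 0.00406j
  [-2]  conj(Y_{6,-2})(Ω₁) = -0.21258 - 0.01183j ; Y_{6,-2}(Ω₂) = 0.08616 + 0.09011j ; Δ = -0.01725 - 0.02018j
  [-1]  conj(Y_{6,-1})(Ω₁) = -0.01549 + 0.55714j ; Y_{6,-1}(Ω₂) = 0.27940 + 0.11941j ; Δ = -0.07086 + 0.15382j
  [+0]  conj(Y_{6,0})(Ω₁) = 0.56358 + 0.00000j ; Y_{6,0}(Ω₂) = -0.10359 + 0.00000j ; Δ = -0.05838 + 0.00000j
  [+1]  conj(Y_{6,1})(Ω₁) = 0.01549 + 0.55714j ; Y_{6,1}(Ω₂) = -0.27940 + 0.11941j ; Δ = -0.07086 - 0.15382j
  [+2]  conj(Y_{6,2})(Ω₁) = -0.21258 + 0.01183j ; Y_{6,2}(Ω₂) = 0.08616 - 0.09011j ; Δ = -0.01725 + 0.02018j
  [+3]  conj(Y_{6,3})(Ω₁) = -0.00408 - 0.04885j ; Y_{6,3}(Ω₂) = 0.10693 - 0.28484j ; Δ = -0.01435 - 0.00406j
  [+4]  conj(Y_{6,4})(Ω₁) = 0.00754 - 0.00084j ; Y_{6,4}(Ω₂) = 0.00899 + 0.20065j ; Δ = 0.00024 + 0.00151j
  [+5]  conj(Y_{6,5})(Ω₁) = 0.00011 + 0.00079j ; Y_{6,5}(Ω₂) = 0.12546 + 0.26060j ; Δ = -0.00019 + 0.00013j
  [+6]  conj(Y_{6,6})(Ω₁) = -0.00005 + 0.00001j ; Y_{6,6}(Ω₂) = -0.32601 - 0.28491j ; Δ = 0.00002 + 0.00001j
Σ over m = -0.26318 + 0.00000j; ×(4π/13) → -0.25440 + 0.00000j. Real part: -0.254397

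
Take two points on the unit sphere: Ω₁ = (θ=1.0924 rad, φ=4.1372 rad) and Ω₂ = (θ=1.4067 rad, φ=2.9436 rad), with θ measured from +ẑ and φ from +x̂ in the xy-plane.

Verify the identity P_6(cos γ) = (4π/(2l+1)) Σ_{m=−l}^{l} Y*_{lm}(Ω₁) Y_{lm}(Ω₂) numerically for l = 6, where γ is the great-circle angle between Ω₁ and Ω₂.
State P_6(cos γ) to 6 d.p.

0.290165

Addition theorem: P_6(cos γ) = (4π/13) Σ_m Y*_{lm}(Ω₁) Y_{lm}(Ω₂), m = −6…6:
  m=-6: Y*=+0.225203-0.072025i  Y=+0.166394+0.413185i  product +0.067232+0.081066i
  m=-5: Y*=-0.111509+0.409841i  Y=-0.140199-0.213601i  product +0.103176-0.033641i
  m=-4: Y*=-0.196698-0.219813i  Y=-0.167725-0.169944i  product -0.004365+0.070296i
  m=-3: Y*=-0.138629+0.021629i  Y=+0.229180+0.154772i  product -0.035119-0.016499i
  m=-2: Y*=+0.139597-0.312245i  Y=+0.158854+0.066412i  product +0.042912-0.040330i
  m=-1: Y*=-0.011385-0.017561i  Y=-0.274908-0.055152i  product +0.002161+0.005456i
  m=+0: Y*=+0.337136-0.000000i  Y=-0.153700+0.000000i  product -0.051818+0.000000i
  m=+1: Y*=+0.011385-0.017561i  Y=+0.274908-0.055152i  product +0.002161-0.005456i
  m=+2: Y*=+0.139597+0.312245i  Y=+0.158854-0.066412i  product +0.042912+0.040330i
  m=+3: Y*=+0.138629+0.021629i  Y=-0.229180+0.154772i  product -0.035119+0.016499i
  m=+4: Y*=-0.196698+0.219813i  Y=-0.167725+0.169944i  product -0.004365-0.070296i
  m=+5: Y*=+0.111509+0.409841i  Y=+0.140199-0.213601i  product +0.103176+0.033641i
  m=+6: Y*=+0.225203+0.072025i  Y=+0.166394-0.413185i  product +0.067232-0.081066i
Accumulated sum +0.300178+0.000000i; after 4π/(2l+1) scaling, +0.290165+0.000000i ⇒ P_6 = 0.290165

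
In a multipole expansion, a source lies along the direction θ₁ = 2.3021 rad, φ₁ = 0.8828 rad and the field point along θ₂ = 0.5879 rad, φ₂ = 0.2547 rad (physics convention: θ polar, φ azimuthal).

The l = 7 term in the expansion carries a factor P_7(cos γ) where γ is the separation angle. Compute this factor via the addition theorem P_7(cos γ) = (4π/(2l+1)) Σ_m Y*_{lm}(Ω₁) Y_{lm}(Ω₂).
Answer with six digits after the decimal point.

0.292931

Summing Y*_{l m}(θ₁,φ₁)·Y_{l m}(θ₂,φ₂) over m ∈ [−7, 7]; prefactor 4π/(2·7+1) = 0.837758:
  m=-7: Y*=0.06294 - 0.00654j  Y=-0.00170 - 0.00789j  product -0.00016 - 0.00049j
  m=-6: Y*=-0.11721 + 0.17719j  Y=0.00193 - 0.04527j  product 0.00779 + 0.00565j
  m=-5: Y*=-0.11823 - 0.38440j  Y=0.04513 - 0.14730j  product -0.06196 + 0.00007j
  m=-4: Y*=0.38934 + 0.15986j  Y=0.18182 - 0.29524j  product 0.11799 - 0.08588j
  m=-3: Y*=-0.08075 + 0.04340j  Y=0.35238 - 0.33768j  product -0.01380 + 0.04256j
  m=-2: Y*=-0.06292 + 0.31887j  Y=0.25847 - 0.14437j  product 0.02978 + 0.09150j
  m=-1: Y*=-0.15682 - 0.19078j  Y=-0.22049 + 0.05741j  product 0.04553 + 0.03306j
  m=+0: Y*=-0.25994 + 0.00000j  Y=-0.38209 + 0.00000j  product 0.09932 + 0.00000j
  m=+1: Y*=0.15682 - 0.19078j  Y=0.22049 + 0.05741j  product 0.04553 - 0.03306j
  m=+2: Y*=-0.06292 - 0.31887j  Y=0.25847 + 0.14437j  product 0.02978 - 0.09150j
  m=+3: Y*=0.08075 + 0.04340j  Y=-0.35238 - 0.33768j  product -0.01380 - 0.04256j
  m=+4: Y*=0.38934 - 0.15986j  Y=0.18182 + 0.29524j  product 0.11799 + 0.08588j
  m=+5: Y*=0.11823 - 0.38440j  Y=-0.04513 - 0.14730j  product -0.06196 - 0.00007j
  m=+6: Y*=-0.11721 - 0.17719j  Y=0.00193 + 0.04527j  product 0.00779 - 0.00565j
  m=+7: Y*=-0.06294 - 0.00654j  Y=0.00170 - 0.00789j  product -0.00016 + 0.00049j
Σ over m = 0.34966 + 0.00000j; ×(4π/15) → 0.29293 + 0.00000j. Real part: 0.292931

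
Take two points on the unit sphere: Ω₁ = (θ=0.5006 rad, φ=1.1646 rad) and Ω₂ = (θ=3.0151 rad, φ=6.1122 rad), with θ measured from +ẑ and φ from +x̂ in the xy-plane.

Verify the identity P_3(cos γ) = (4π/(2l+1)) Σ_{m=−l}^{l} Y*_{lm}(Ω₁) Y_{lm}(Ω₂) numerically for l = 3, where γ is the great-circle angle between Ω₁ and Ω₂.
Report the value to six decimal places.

Term-by-term m-sum for l=3 (normalisation 4π/7 = 1.795196):
  m=-3: -0.04330 - 0.01591j × 0.00073 + 0.00041j = -0.00003 - 0.00003j  (running Σ = -0.00003 - 0.00003j)
  m=-2: -0.14204 + 0.14993j × -0.01520 - 0.00541j = 0.00297 - 0.00151j  (running Σ = 0.00295 - 0.00154j)
  m=-1: 0.17456 + 0.40584j × 0.15751 + 0.02720j = 0.01646 + 0.06867j  (running Σ = 0.01940 + 0.06713j)
  m=0: 0.27770 + 0.00000j × -0.71093 + 0.00000j = -0.19742 + 0.00000j  (running Σ = -0.17802 + 0.06713j)
  m=1: -0.17456 + 0.40584j × -0.15751 + 0.02720j = 0.01646 - 0.06867j  (running Σ = -0.16157 - 0.00154j)
  m=2: -0.14204 - 0.14993j × -0.01520 + 0.00541j = 0.00297 + 0.00151j  (running Σ = -0.15859 - 0.00003j)
  m=3: 0.04330 - 0.01591j × -0.00073 + 0.00041j = -0.00003 + 0.00003j  (running Σ = -0.15862 - 0.00000j)
Σ over m = -0.15862 - 0.00000j; ×(4π/7) → -0.28475 - 0.00000j. Real part: -0.284754

-0.284754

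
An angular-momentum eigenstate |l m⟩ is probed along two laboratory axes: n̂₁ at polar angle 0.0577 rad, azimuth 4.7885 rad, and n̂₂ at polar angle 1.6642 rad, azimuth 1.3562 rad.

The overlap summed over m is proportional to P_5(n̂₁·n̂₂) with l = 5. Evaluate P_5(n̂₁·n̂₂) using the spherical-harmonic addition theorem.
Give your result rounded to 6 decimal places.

-0.249852

Addition theorem: P_5(cos γ) = (4π/11) Σ_m Y*_{lm}(Ω₁) Y_{lm}(Ω₂), m = −5…5:
  [-5]  conj(Y_{5,-5})(Ω₁) = 0.00000 - 0.00000j ; Y_{5,-5}(Ω₂) = 0.39899 - 0.21684j ; Δ = -0.00000 - 0.00000j
  [-4]  conj(Y_{5,-4})(Ω₁) = 0.00002 + 0.00000j ; Y_{5,-4}(Ω₂) = -0.08793 - 0.10180j ; Δ = -0.00000 - 0.00000j
  [-3]  conj(Y_{5,-3})(Ω₁) = -0.00012 + 0.00052j ; Y_{5,-3}(Ω₂) = 0.18890 - 0.25171j ; Δ = 0.00011 + 0.00013j
  [-2]  conj(Y_{5,-2})(Ω₁) = -0.01107 - 0.00170j ; Y_{5,-2}(Ω₂) = -0.13876 - 0.06350j ; Δ = 0.00143 + 0.00094j
  [-1]  conj(Y_{5,-1})(Ω₁) = 0.01110 - 0.14562j ; Y_{5,-1}(Ω₂) = 0.05975 - 0.27412j ; Δ = -0.03925 - 0.01174j
  [+0]  conj(Y_{5,0})(Ω₁) = 0.91238 + 0.00000j ; Y_{5,0}(Ω₂) = -0.15703 + 0.00000j ; Δ = -0.14327 + 0.00000j
  [+1]  conj(Y_{5,1})(Ω₁) = -0.01110 - 0.14562j ; Y_{5,1}(Ω₂) = -0.05975 - 0.27412j ; Δ = -0.03925 + 0.01174j
  [+2]  conj(Y_{5,2})(Ω₁) = -0.01107 + 0.00170j ; Y_{5,2}(Ω₂) = -0.13876 + 0.06350j ; Δ = 0.00143 - 0.00094j
  [+3]  conj(Y_{5,3})(Ω₁) = 0.00012 + 0.00052j ; Y_{5,3}(Ω₂) = -0.18890 - 0.25171j ; Δ = 0.00011 - 0.00013j
  [+4]  conj(Y_{5,4})(Ω₁) = 0.00002 - 0.00000j ; Y_{5,4}(Ω₂) = -0.08793 + 0.10180j ; Δ = -0.00000 + 0.00000j
  [+5]  conj(Y_{5,5})(Ω₁) = -0.00000 - 0.00000j ; Y_{5,5}(Ω₂) = -0.39899 - 0.21684j ; Δ = -0.00000 + 0.00000j
Σ over m = -0.21871 - 0.00000j; ×(4π/11) → -0.24985 - 0.00000j. Real part: -0.249852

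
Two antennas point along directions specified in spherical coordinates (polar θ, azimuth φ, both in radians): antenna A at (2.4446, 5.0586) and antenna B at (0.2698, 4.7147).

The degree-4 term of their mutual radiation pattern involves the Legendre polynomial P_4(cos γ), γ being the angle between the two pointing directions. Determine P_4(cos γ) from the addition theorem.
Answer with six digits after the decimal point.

Summing Y*_{l m}(θ₁,φ₁)·Y_{l m}(θ₂,φ₂) over m ∈ [−4, 4]; prefactor 4π/(2·4+1) = 1.396263:
  term(m=-4) = (0.000033, 0.000165)   from Y*(Ω₁)=(0.013892, 0.073842), Y(Ω₂)=(0.002233, -0.000021)
  term(m=-3) = (-0.002977, -0.004977)   from Y*(Ω₁)=(0.218752, -0.128807), Y(Ω₂)=(-0.000158, -0.022843)
  term(m=-2) = (0.043394, 0.035654)   from Y*(Ω₁)=(-0.330558, -0.274170), Y(Ω₂)=(-0.130773, 0.000604)
  term(m=-1) = (-0.104112, -0.037286)   from Y*(Ω₁)=(-0.088152, 0.244365), Y(Ω₂)=(0.000984, 0.425698)
  term(m=+0) = (-0.151615, -0.000000)   from Y*(Ω₁)=(-0.268649, -0.000000), Y(Ω₂)=(0.564359, 0.000000)
  term(m=+1) = (-0.104112, 0.037286)   from Y*(Ω₁)=(0.088152, 0.244365), Y(Ω₂)=(-0.000984, 0.425698)
  term(m=+2) = (0.043394, -0.035654)   from Y*(Ω₁)=(-0.330558, 0.274170), Y(Ω₂)=(-0.130773, -0.000604)
  term(m=+3) = (-0.002977, 0.004977)   from Y*(Ω₁)=(-0.218752, -0.128807), Y(Ω₂)=(0.000158, -0.022843)
  term(m=+4) = (0.000033, -0.000165)   from Y*(Ω₁)=(0.013892, -0.073842), Y(Ω₂)=(0.002233, 0.000021)
Total Σ_m = (-0.278940, 0.000000). Multiply by 1.396263: (-0.389474, 0.000000). P_4(cos γ) = -0.389474

-0.389474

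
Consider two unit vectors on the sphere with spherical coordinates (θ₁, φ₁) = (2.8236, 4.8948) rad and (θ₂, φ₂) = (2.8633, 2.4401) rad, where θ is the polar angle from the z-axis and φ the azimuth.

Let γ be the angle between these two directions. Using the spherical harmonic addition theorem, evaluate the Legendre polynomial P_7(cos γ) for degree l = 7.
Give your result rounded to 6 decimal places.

-0.385489

Term-by-term m-sum for l=7 (normalisation 4π/15 = 0.837758):
  m=-7: Y*=-0.00014 + 0.00004j  Y=-0.00001 + 0.00006j  product -0.00000 - 0.00000j
  m=-6: Y*=0.00076 + 0.00148j  Y=0.00037 + 0.00068j  product -0.00000 + 0.00000j
  m=-5: Y*=0.00930 - 0.00720j  Y=0.00591 + 0.00226j  product 0.00007 - 0.00002j
  m=-4: Y*=-0.04334 - 0.03876j  Y=0.03422 - 0.01194j  product -0.00195 - 0.00081j
  m=-3: Y*=-0.10532 + 0.17286j  Y=0.07492 - 0.12680j  product 0.01403 + 0.02631j
  m=-2: Y*=0.43649 + 0.16670j  Y=-0.06738 - 0.39774j  product 0.03689 - 0.18484j
  m=-1: Y*=0.10483 - 0.56831j  Y=-0.47884 - 0.40455j  product -0.28011 + 0.22972j
  m=+0: Y*=-0.01040 + 0.00000j  Y=-0.19025 + 0.00000j  product 0.00198 + 0.00000j
  m=+1: Y*=-0.10483 - 0.56831j  Y=0.47884 - 0.40455j  product -0.28011 - 0.22972j
  m=+2: Y*=0.43649 - 0.16670j  Y=-0.06738 + 0.39774j  product 0.03689 + 0.18484j
  m=+3: Y*=0.10532 + 0.17286j  Y=-0.07492 - 0.12680j  product 0.01403 - 0.02631j
  m=+4: Y*=-0.04334 + 0.03876j  Y=0.03422 + 0.01194j  product -0.00195 + 0.00081j
  m=+5: Y*=-0.00930 - 0.00720j  Y=-0.00591 + 0.00226j  product 0.00007 + 0.00002j
  m=+6: Y*=0.00076 - 0.00148j  Y=0.00037 - 0.00068j  product -0.00000 - 0.00000j
  m=+7: Y*=0.00014 + 0.00004j  Y=0.00001 + 0.00006j  product -0.00000 + 0.00000j
Σ over m = -0.46014 + 0.00000j; ×(4π/15) → -0.38549 + 0.00000j. Real part: -0.385489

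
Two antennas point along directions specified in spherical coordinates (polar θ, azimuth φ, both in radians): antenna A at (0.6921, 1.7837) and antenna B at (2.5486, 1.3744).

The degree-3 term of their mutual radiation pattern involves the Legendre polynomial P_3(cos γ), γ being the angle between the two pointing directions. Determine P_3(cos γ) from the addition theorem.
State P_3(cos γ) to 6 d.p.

Addition theorem: P_3(cos γ) = (4π/7) Σ_m Y*_{lm}(Ω₁) Y_{lm}(Ω₂), m = −3…3:
  m=-3: 0.06464 - 0.08705j × -0.04046 + 0.06054j = 0.00265 + 0.00744j  (running Σ = 0.00265 + 0.00744j)
  m=-2: -0.29182 - 0.13236j × 0.24453 + 0.10131j = -0.05795 - 0.06193j  (running Σ = -0.05529 - 0.05449j)
  m=-1: -0.08558 + 0.39587j × 0.08594 - 0.43194j = 0.16364 + 0.07098j  (running Σ = 0.10834 + 0.01649j)
  m=0: -0.01040 + 0.00000j × -0.13569 + 0.00000j = 0.00141 + 0.00000j  (running Σ = 0.10975 + 0.01649j)
  m=1: 0.08558 + 0.39587j × -0.08594 - 0.43194j = 0.16364 - 0.07098j  (running Σ = 0.27339 - 0.05449j)
  m=2: -0.29182 + 0.13236j × 0.24453 - 0.10131j = -0.05795 + 0.06193j  (running Σ = 0.21544 + 0.00744j)
  m=3: -0.06464 - 0.08705j × 0.04046 + 0.06054j = 0.00265 - 0.00744j  (running Σ = 0.21810 + 0.00000j)
Σ over m = 0.21810 + 0.00000j; ×(4π/7) → 0.39152 + 0.00000j. Real part: 0.391524

0.391524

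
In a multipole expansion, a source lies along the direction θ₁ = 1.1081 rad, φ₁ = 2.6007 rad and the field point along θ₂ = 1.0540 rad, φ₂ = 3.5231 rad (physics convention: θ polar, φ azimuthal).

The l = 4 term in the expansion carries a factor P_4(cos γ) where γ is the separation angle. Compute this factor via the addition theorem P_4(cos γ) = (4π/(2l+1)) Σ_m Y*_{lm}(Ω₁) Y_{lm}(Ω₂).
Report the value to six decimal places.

Term-by-term m-sum for l=4 (normalisation 4π/9 = 1.396263):
  m=-4: -0.15853 - 0.23535j × 0.01131 - 0.25258j = -0.06124 + 0.03738j  (running Σ = -0.06124 + 0.03738j)
  m=-3: 0.02076 + 0.39980j × -0.16805 + 0.37005j = -0.15144 - 0.05950j  (running Σ = -0.21267 - 0.02212j)
  m=-2: 0.04966 - 0.09333j × 0.12956 - 0.12388j = -0.00513 - 0.01824j  (running Σ = -0.21780 - 0.04037j)
  m=-1: 0.26005 - 0.15619j × 0.24351 - 0.09769j = 0.04807 - 0.06344j  (running Σ = -0.16974 - 0.10381j)
  m=0: -0.16797 + 0.00000j × -0.23674 + 0.00000j = 0.03977 + 0.00000j  (running Σ = -0.12997 - 0.10381j)
  m=1: -0.26005 - 0.15619j × -0.24351 - 0.09769j = 0.04807 + 0.06344j  (running Σ = -0.08190 - 0.04037j)
  m=2: 0.04966 + 0.09333j × 0.12956 + 0.12388j = -0.00513 + 0.01824j  (running Σ = -0.08703 - 0.02212j)
  m=3: -0.02076 + 0.39980j × 0.16805 + 0.37005j = -0.15144 + 0.05950j  (running Σ = -0.23847 + 0.03738j)
  m=4: -0.15853 + 0.23535j × 0.01131 + 0.25258j = -0.06124 - 0.03738j  (running Σ = -0.29971 + 0.00000j)
Total Σ_m = -0.29971 + 0.00000j. Multiply by 1.396263: -0.41847 + 0.00000j. P_4(cos γ) = -0.418468

-0.418468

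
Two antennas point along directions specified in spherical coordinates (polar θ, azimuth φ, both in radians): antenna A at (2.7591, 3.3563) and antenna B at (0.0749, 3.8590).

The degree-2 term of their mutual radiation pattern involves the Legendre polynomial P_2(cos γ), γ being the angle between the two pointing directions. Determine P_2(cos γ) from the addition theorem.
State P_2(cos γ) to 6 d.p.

Addition theorem: P_2(cos γ) = (4π/5) Σ_m Y*_{lm}(Ω₁) Y_{lm}(Ω₂), m = −2…2:
  m=-2: +0.048924+0.022403i × +0.000293-0.002143i = +0.000062-0.000098i  (running Σ = +0.000062-0.000098i)
  m=-1: +0.261363+0.056995i × -0.043438+0.037900i = -0.013513+0.007430i  (running Σ = -0.013451+0.007331i)
  m=0: +0.498977-0.000000i × +0.625485+0.000000i = +0.312103+0.000000i  (running Σ = +0.298652+0.007331i)
  m=1: -0.261363+0.056995i × +0.043438+0.037900i = -0.013513-0.007430i  (running Σ = +0.285139-0.000098i)
  m=2: +0.048924-0.022403i × +0.000293+0.002143i = +0.000062+0.000098i  (running Σ = +0.285201-0.000000i)
Total Σ_m = +0.285201-0.000000i. Multiply by 2.513274: +0.716789-0.000000i. P_2(cos γ) = 0.716789

0.716789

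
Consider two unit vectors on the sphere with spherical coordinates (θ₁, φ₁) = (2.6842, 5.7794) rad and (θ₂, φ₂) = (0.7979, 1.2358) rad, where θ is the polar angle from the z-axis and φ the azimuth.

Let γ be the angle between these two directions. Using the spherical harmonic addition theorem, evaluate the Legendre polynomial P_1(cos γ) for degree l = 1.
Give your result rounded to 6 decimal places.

Expand P_1 via completeness: Σ_{m} conj(Y_{1,m}) at Ω₁ times Y_{1,m} at Ω₂ —
  term(m=-1) = -0.006339-0.037201i   from Y*(Ω₁)=+0.133618-0.073654i, Y(Ω₂)=+0.081316-0.233587i
  term(m=+0) = -0.149552-0.000000i   from Y*(Ω₁)=-0.438378-0.000000i, Y(Ω₂)=+0.341148+0.000000i
  term(m=+1) = -0.006339+0.037201i   from Y*(Ω₁)=-0.133618-0.073654i, Y(Ω₂)=-0.081316-0.233587i
Total Σ_m = -0.162230+0.000000i. Multiply by 4.188790: -0.679549+0.000000i. P_1(cos γ) = -0.679549

-0.679549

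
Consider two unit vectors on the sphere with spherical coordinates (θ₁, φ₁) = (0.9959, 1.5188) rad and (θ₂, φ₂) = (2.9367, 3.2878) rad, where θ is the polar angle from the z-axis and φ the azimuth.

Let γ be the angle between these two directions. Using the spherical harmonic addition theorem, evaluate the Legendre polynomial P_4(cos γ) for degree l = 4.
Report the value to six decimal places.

Expand P_4 via completeness: Σ_{m} conj(Y_{4,m}) at Ω₁ times Y_{4,m} at Ω₂ —
  m=-4: +0.214806-0.045332i × +0.000632-0.000419i = +0.000117-0.000119i  (running Σ = +0.000117-0.000119i)
  m=-3: -0.062502-0.397424i × +0.009345-0.004384i = -0.002326-0.003440i  (running Σ = -0.002209-0.003558i)
  m=-2: -0.250662+0.026161i × +0.075720-0.022795i = -0.018384+0.007695i  (running Σ = -0.020593+0.004136i)
  m=-1: -0.010439-0.200584i × +0.345928-0.050941i = -0.013829-0.068856i  (running Σ = -0.034422-0.064720i)
  m=0: -0.297289-0.000000i × +0.677462+0.000000i = -0.201402-0.000000i  (running Σ = -0.235824-0.064720i)
  m=1: +0.010439-0.200584i × -0.345928-0.050941i = -0.013829+0.068856i  (running Σ = -0.249653+0.004136i)
  m=2: -0.250662-0.026161i × +0.075720+0.022795i = -0.018384-0.007695i  (running Σ = -0.268037-0.003558i)
  m=3: +0.062502-0.397424i × -0.009345-0.004384i = -0.002326+0.003440i  (running Σ = -0.270363-0.000119i)
  m=4: +0.214806+0.045332i × +0.000632+0.000419i = +0.000117+0.000119i  (running Σ = -0.270246-0.000000i)
Total Σ_m = -0.270246-0.000000i. Multiply by 1.396263: -0.377335-0.000000i. P_4(cos γ) = -0.377335

-0.377335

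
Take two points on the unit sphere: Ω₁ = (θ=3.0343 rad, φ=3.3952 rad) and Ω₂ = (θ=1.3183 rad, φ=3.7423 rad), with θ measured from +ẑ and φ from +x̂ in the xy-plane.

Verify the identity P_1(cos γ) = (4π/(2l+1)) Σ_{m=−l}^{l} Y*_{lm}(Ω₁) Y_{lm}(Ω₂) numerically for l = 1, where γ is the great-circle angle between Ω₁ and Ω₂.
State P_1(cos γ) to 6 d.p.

Summing Y*_{l m}(θ₁,φ₁)·Y_{l m}(θ₂,φ₂) over m ∈ [−1, 1]; prefactor 4π/(2·1+1) = 4.188790:
  m=-1: Y*=-0.035814-0.009283i  Y=-0.275973+0.189090i  product +0.011639-0.004210i
  m=+0: Y*=-0.485793-0.000000i  Y=+0.122064+0.000000i  product -0.059298-0.000000i
  m=+1: Y*=+0.035814-0.009283i  Y=+0.275973+0.189090i  product +0.011639+0.004210i
Accumulated sum -0.036019+0.000000i; after 4π/(2l+1) scaling, -0.150878+0.000000i ⇒ P_1 = -0.150878

-0.150878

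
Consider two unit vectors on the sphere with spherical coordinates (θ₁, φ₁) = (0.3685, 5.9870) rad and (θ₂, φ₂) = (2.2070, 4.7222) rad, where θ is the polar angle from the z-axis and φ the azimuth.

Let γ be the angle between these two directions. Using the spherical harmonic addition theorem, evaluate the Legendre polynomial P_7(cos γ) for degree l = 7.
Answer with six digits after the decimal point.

Expand P_7 via completeness: Σ_{m} conj(Y_{7,m}) at Ω₁ times Y_{7,m} at Ω₂ —
  m=-7: -0.00019 - 0.00034j × -0.00748 - 0.10867j = -0.00004 + 0.00002j  (running Σ = -0.00004 + 0.00002j)
  m=-6: -0.00078 - 0.00373j × 0.30054 - 0.01771j = -0.00030 - 0.00111j  (running Σ = -0.00034 - 0.00108j)
  m=-5: 0.00206 - 0.02286j × 0.02174 + 0.44289j = 0.01017 + 0.00042j  (running Σ = 0.00983 - 0.00067j)
  m=-4: 0.03608 - 0.08877j × -0.28982 + 0.01138j = -0.00945 + 0.02614j  (running Σ = 0.00038 + 0.02547j)
  m=-3: 0.17561 - 0.21618j × 0.00420 + 0.14264j = 0.03157 + 0.02414j  (running Σ = 0.03196 + 0.04961j)
  m=-2: 0.43318 - 0.29153j × -0.36146 + 0.00709j = -0.15451 + 0.10845j  (running Σ = -0.12255 + 0.15806j)
  m=-1: 0.44768 - 0.13661j × -0.00008 - 0.00804j = -0.00113 - 0.00359j  (running Σ = -0.12369 + 0.15447j)
  m=0: -0.18878 + 0.00000j × -0.35342 + 0.00000j = 0.06672 + 0.00000j  (running Σ = -0.05697 + 0.15447j)
  m=1: -0.44768 - 0.13661j × 0.00008 - 0.00804j = -0.00113 + 0.00359j  (running Σ = -0.05810 + 0.15806j)
  m=2: 0.43318 + 0.29153j × -0.36146 - 0.00709j = -0.15451 - 0.10845j  (running Σ = -0.21261 + 0.04961j)
  m=3: -0.17561 - 0.21618j × -0.00420 + 0.14264j = 0.03157 - 0.02414j  (running Σ = -0.18104 + 0.02547j)
  m=4: 0.03608 + 0.08877j × -0.28982 - 0.01138j = -0.00945 - 0.02614j  (running Σ = -0.19048 - 0.00067j)
  m=5: -0.00206 - 0.02286j × -0.02174 + 0.44289j = 0.01017 - 0.00042j  (running Σ = -0.18031 - 0.00108j)
  m=6: -0.00078 + 0.00373j × 0.30054 + 0.01771j = -0.00030 + 0.00111j  (running Σ = -0.18062 + 0.00002j)
  m=7: 0.00019 - 0.00034j × 0.00748 - 0.10867j = -0.00004 - 0.00002j  (running Σ = -0.18065 - 0.00000j)
Σ over m = -0.18065 - 0.00000j; ×(4π/15) → -0.15134 - 0.00000j. Real part: -0.151342

-0.151342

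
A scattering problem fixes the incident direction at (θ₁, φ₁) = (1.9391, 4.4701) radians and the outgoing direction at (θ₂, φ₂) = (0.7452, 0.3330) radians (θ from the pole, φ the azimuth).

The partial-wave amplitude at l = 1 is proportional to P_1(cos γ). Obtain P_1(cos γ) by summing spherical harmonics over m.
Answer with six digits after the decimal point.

-0.608814

Term-by-term m-sum for l=1 (normalisation 4π/3 = 4.188790):
  m=-1: Y*=(-0.077334, -0.312910)  Y=(0.221416, -0.076583)  product (-0.041087, -0.063361)
  m=+0: Y*=(-0.175913, -0.000000)  Y=(0.359100, 0.000000)  product (-0.063170, -0.000000)
  m=+1: Y*=(0.077334, -0.312910)  Y=(-0.221416, -0.076583)  product (-0.041087, 0.063361)
Total Σ_m = (-0.145344, 0.000000). Multiply by 4.188790: (-0.608814, 0.000000). P_1(cos γ) = -0.608814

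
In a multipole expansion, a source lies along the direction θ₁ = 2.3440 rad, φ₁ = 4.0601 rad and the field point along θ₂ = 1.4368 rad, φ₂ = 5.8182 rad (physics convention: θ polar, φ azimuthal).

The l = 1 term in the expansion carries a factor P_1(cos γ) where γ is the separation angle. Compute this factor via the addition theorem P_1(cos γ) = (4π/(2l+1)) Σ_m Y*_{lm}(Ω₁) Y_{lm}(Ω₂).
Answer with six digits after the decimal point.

-0.225379

Term-by-term m-sum for l=1 (normalisation 4π/3 = 4.188790):
  term(m=-1) = -0.015765-0.083181i   from Y*(Ω₁)=-0.150090-0.196498i, Y(Ω₂)=+0.306044+0.153534i
  term(m=+0) = -0.022276-0.000000i   from Y*(Ω₁)=-0.341255-0.000000i, Y(Ω₂)=+0.065275+0.000000i
  term(m=+1) = -0.015765+0.083181i   from Y*(Ω₁)=+0.150090-0.196498i, Y(Ω₂)=-0.306044+0.153534i
Σ over m = -0.053805+0.000000i; ×(4π/3) → -0.225379+0.000000i. Real part: -0.225379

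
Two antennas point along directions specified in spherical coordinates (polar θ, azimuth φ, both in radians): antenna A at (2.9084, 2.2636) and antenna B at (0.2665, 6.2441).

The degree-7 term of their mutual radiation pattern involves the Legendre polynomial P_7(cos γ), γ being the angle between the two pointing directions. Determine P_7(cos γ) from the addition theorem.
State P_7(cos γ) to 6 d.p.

Term-by-term m-sum for l=7 (normalisation 4π/15 = 0.837758):
  m=-7: -0.000017-0.000002i × +0.000042+0.000012i = -0.000000-0.000000i  (running Σ = -0.000000-0.000000i)
  m=-6: -0.000146-0.000236i × +0.000586+0.000140i = -0.000000-0.000000i  (running Σ = -0.000000-0.000000i)
  m=-5: +0.000866-0.002593i × +0.005061+0.001002i = +0.000007-0.000012i  (running Σ = +0.000007-0.000012i)
  m=-4: +0.017662-0.006858i × +0.030607+0.004824i = +0.000574-0.000125i  (running Σ = +0.000581-0.000137i)
  m=-3: +0.081916+0.045564i × +0.131310+0.015468i = +0.010052+0.007250i  (running Σ = +0.010632+0.007113i)
  m=-2: +0.058388+0.311677i × +0.380733+0.029823i = +0.012935+0.120407i  (running Σ = +0.023567+0.127520i)
  m=-1: -0.406549+0.489782i × +0.633769+0.024784i = -0.269797+0.300333i  (running Σ = -0.246229+0.427853i)
  m=0: -0.404866-0.000000i × +0.245918+0.000000i = -0.099564-0.000000i  (running Σ = -0.345793+0.427853i)
  m=1: +0.406549+0.489782i × -0.633769+0.024784i = -0.269797-0.300333i  (running Σ = -0.615590+0.127520i)
  m=2: +0.058388-0.311677i × +0.380733-0.029823i = +0.012935-0.120407i  (running Σ = -0.602655+0.007113i)
  m=3: -0.081916+0.045564i × -0.131310+0.015468i = +0.010052-0.007250i  (running Σ = -0.592603-0.000137i)
  m=4: +0.017662+0.006858i × +0.030607-0.004824i = +0.000574+0.000125i  (running Σ = -0.592029-0.000012i)
  m=5: -0.000866-0.002593i × -0.005061+0.001002i = +0.000007+0.000012i  (running Σ = -0.592022-0.000000i)
  m=6: -0.000146+0.000236i × +0.000586-0.000140i = -0.000000+0.000000i  (running Σ = -0.592022-0.000000i)
  m=7: +0.000017-0.000002i × -0.000042+0.000012i = -0.000000+0.000000i  (running Σ = -0.592022+0.000000i)
Σ over m = -0.592022+0.000000i; ×(4π/15) → -0.495972+0.000000i. Real part: -0.495972

-0.495972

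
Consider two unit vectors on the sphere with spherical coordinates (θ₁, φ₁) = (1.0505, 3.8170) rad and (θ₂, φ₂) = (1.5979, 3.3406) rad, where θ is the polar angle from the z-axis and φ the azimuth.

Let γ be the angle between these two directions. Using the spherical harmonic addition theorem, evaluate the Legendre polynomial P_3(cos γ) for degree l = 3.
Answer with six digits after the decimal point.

-0.050159

Addition theorem: P_3(cos γ) = (4π/7) Σ_m Y*_{lm}(Ω₁) Y_{lm}(Ω₂), m = −3…3:
  [-3]  conj(Y_{3,-3})(Ω₁) = (0.119877, -0.244764) ; Y_{3,-3}(Ω₂) = (-0.344670, 0.234297) ; Δ = (0.016030, 0.112450)
  [-2]  conj(Y_{3,-2})(Ω₁) = (0.083466, 0.373283) ; Y_{3,-2}(Ω₂) = (-0.025512, 0.010727) ; Δ = (-0.006134, -0.008628)
  [-1]  conj(Y_{3,-1})(Ω₁) = (-0.051589, -0.041328) ; Y_{3,-1}(Ω₂) = (0.315522, -0.063634) ; Δ = (-0.018907, -0.009757)
  [+0]  conj(Y_{3,0})(Ω₁) = (-0.327308, -0.000000) ; Y_{3,0}(Ω₂) = (0.030302, 0.000000) ; Δ = (-0.009918, -0.000000)
  [+1]  conj(Y_{3,1})(Ω₁) = (0.051589, -0.041328) ; Y_{3,1}(Ω₂) = (-0.315522, -0.063634) ; Δ = (-0.018907, 0.009757)
  [+2]  conj(Y_{3,2})(Ω₁) = (0.083466, -0.373283) ; Y_{3,2}(Ω₂) = (-0.025512, -0.010727) ; Δ = (-0.006134, 0.008628)
  [+3]  conj(Y_{3,3})(Ω₁) = (-0.119877, -0.244764) ; Y_{3,3}(Ω₂) = (0.344670, 0.234297) ; Δ = (0.016030, -0.112450)
Accumulated sum (-0.027941, 0.000000); after 4π/(2l+1) scaling, (-0.050159, 0.000000) ⇒ P_3 = -0.050159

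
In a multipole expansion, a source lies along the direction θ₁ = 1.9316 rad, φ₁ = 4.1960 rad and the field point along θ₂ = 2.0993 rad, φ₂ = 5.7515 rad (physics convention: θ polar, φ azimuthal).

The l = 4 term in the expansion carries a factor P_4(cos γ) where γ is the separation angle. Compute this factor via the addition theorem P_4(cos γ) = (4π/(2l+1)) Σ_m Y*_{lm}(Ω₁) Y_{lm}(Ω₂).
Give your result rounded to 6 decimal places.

0.244845

Summing Y*_{l m}(θ₁,φ₁)·Y_{l m}(θ₂,φ₂) over m ∈ [−4, 4]; prefactor 4π/(2·4+1) = 1.396263:
  [-4]  conj(Y_{4,-4})(Ω₁) = -0.16101 - 0.29844j ; Y_{4,-4}(Ω₂) = -0.12988 + 0.20904j ; Δ = 0.08330 + 0.00510j
  [-3]  conj(Y_{4,-3})(Ω₁) = -0.36181 - 0.00783j ; Y_{4,-3}(Ω₂) = 0.00986 - 0.40633j ; Δ = -0.00675 + 0.14694j
  [-2]  conj(Y_{4,-2})(Ω₁) = 0.01915 - 0.03209j ; Y_{4,-2}(Ω₂) = 0.09453 + 0.17003j ; Δ = 0.00727 + 0.00022j
  [-1]  conj(Y_{4,-1})(Ω₁) = -0.16415 - 0.28911j ; Y_{4,-1}(Ω₂) = 0.21666 + 0.12744j ; Δ = 0.00128 - 0.08356j
  [+0]  conj(Y_{4,0})(Ω₁) = -0.02065 + 0.00000j ; Y_{4,0}(Ω₂) = -0.25019 + 0.00000j ; Δ = 0.00517 + 0.00000j
  [+1]  conj(Y_{4,1})(Ω₁) = 0.16415 - 0.28911j ; Y_{4,1}(Ω₂) = -0.21666 + 0.12744j ; Δ = 0.00128 + 0.08356j
  [+2]  conj(Y_{4,2})(Ω₁) = 0.01915 + 0.03209j ; Y_{4,2}(Ω₂) = 0.09453 - 0.17003j ; Δ = 0.00727 - 0.00022j
  [+3]  conj(Y_{4,3})(Ω₁) = 0.36181 - 0.00783j ; Y_{4,3}(Ω₂) = -0.00986 - 0.40633j ; Δ = -0.00675 - 0.14694j
  [+4]  conj(Y_{4,4})(Ω₁) = -0.16101 + 0.29844j ; Y_{4,4}(Ω₂) = -0.12988 - 0.20904j ; Δ = 0.08330 - 0.00510j
Σ over m = 0.17536 - 0.00000j; ×(4π/9) → 0.24484 - 0.00000j. Real part: 0.244845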